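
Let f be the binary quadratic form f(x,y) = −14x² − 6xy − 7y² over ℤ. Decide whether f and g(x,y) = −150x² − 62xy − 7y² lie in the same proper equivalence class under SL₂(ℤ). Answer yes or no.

D₁ = -356, D₂ = -356
f is negative-definite; reduce −f:
−f: flip: (14,6,7)→(7,-6,14)
−f: reduced (well bottom): (7,-6,14) with a≤c, −a<b≤a
flip sign back: reduced form of f is (-7,6,-14)
g is negative-definite; reduce −g:
−g: flip: (150,62,7)→(7,-62,150)
−g: translate: b→-6 (≡-62 mod 14), so (7,-62,150)→(7,-6,14)
−g: reduced (well bottom): (7,-6,14) with a≤c, −a<b≤a
flip sign back: reduced form of g is (-7,6,-14)
reduced forms (-7, 6, -14) vs (-7, 6, -14) ⇒ equivalent

yes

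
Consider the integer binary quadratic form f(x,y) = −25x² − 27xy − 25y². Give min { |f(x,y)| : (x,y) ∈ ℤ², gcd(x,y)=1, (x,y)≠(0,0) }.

translate: b→-23 (≡27 mod 50), so (25,27,25)→(25,-23,23)
flip: (25,-23,23)→(23,23,25)
reduced (well bottom): (23,23,25) with a≤c, −a<b≤a
well minimum |f| = |-23| = 23 (negative-definite)

23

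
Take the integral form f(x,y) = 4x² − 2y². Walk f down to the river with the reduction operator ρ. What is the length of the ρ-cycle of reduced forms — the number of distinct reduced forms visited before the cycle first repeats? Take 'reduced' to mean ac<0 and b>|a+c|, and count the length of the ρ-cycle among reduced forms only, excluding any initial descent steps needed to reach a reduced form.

D = 32, ⌊√D⌋ = 5
descent: ρ → (-2,4,2)  [lands on river]
river: ρ → (2,4,-2)
ρ-cycle length = 2 (tail of 1 descent step not counted)

2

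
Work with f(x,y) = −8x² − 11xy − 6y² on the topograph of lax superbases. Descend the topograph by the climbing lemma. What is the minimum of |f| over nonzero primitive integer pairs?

translate: b→-5 (≡11 mod 16), so (8,11,6)→(8,-5,3)
flip: (8,-5,3)→(3,5,8)
translate: b→-1 (≡5 mod 6), so (3,5,8)→(3,-1,6)
reduced (well bottom): (3,-1,6) with a≤c, −a<b≤a
well minimum |f| = |-3| = 3 (negative-definite)

3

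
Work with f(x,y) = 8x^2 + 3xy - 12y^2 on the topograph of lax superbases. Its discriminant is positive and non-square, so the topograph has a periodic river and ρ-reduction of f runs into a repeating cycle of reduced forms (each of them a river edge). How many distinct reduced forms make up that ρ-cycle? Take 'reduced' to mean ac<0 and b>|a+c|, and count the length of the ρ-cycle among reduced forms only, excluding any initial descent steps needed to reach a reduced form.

D = 393, ⌊√D⌋ = 19
descent: ρ → (-12,-3,8)
descent: ρ → (8,19,-1)  [lands on river]
river: ρ → (-1,19,8)
river: ρ → (8,13,-7)
river: ρ → (-7,15,6)
river: ρ → (6,9,-13)
river: ρ → (-13,17,2)
river: ρ → (2,19,-4)
river: ρ → (-4,13,14)
river: ρ → (14,15,-3)
river: ρ → (-3,15,14)
river: ρ → (14,13,-4)
river: ρ → (-4,19,2)
river: ρ → (2,17,-13)
river: ρ → (-13,9,6)
river: ρ → (6,15,-7)
river: ρ → (-7,13,8)
ρ-cycle length = 16 (tail of 2 descent steps not counted)

16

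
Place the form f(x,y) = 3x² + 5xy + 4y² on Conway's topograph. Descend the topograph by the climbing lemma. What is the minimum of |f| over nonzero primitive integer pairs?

translate: b→-1 (≡5 mod 6), so (3,5,4)→(3,-1,2)
flip: (3,-1,2)→(2,1,3)
reduced (well bottom): (2,1,3) with a≤c, −a<b≤a
well minimum = a = 2

2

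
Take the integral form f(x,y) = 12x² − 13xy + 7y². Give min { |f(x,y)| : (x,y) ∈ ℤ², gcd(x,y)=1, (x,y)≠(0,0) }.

translate: b→11 (≡-13 mod 24), so (12,-13,7)→(12,11,6)
flip: (12,11,6)→(6,-11,12)
translate: b→1 (≡-11 mod 12), so (6,-11,12)→(6,1,7)
reduced (well bottom): (6,1,7) with a≤c, −a<b≤a
well minimum = a = 6

6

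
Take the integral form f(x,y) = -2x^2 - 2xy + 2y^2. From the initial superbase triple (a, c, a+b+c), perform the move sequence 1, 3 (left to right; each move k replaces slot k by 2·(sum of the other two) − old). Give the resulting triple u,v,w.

start (-2,2,-2) = (f(1,0),f(0,1),f(1,1))
replace slot 1: 2·(2+(-2)) − (-2) = 2 → (2,2,-2)
replace slot 3: 2·(2+2) − (-2) = 10 → (2,2,10)

2,2,10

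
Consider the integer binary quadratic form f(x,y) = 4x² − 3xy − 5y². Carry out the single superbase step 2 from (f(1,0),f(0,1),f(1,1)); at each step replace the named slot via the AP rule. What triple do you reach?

start (4,-5,-4) = (f(1,0),f(0,1),f(1,1))
replace slot 2: 2·(4+(-4)) − (-5) = 5 → (4,5,-4)

4,5,-4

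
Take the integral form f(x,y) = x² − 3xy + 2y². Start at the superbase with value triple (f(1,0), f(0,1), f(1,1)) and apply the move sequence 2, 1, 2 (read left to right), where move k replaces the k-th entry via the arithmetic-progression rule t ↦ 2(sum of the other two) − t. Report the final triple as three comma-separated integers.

start (1,2,0) = (f(1,0),f(0,1),f(1,1))
replace slot 2: 2·(1+0) − 2 = 0 → (1,0,0)
replace slot 1: 2·(0+0) − 1 = -1 → (-1,0,0)
replace slot 2: 2·((-1)+0) − 0 = -2 → (-1,-2,0)

-1,-2,0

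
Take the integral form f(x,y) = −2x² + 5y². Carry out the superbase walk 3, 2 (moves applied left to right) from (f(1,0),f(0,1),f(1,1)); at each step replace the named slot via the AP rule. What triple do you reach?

start (-2,5,3) = (f(1,0),f(0,1),f(1,1))
replace slot 3: 2·((-2)+5) − 3 = 3 → (-2,5,3)
replace slot 2: 2·((-2)+3) − 5 = -3 → (-2,-3,3)

-2,-3,3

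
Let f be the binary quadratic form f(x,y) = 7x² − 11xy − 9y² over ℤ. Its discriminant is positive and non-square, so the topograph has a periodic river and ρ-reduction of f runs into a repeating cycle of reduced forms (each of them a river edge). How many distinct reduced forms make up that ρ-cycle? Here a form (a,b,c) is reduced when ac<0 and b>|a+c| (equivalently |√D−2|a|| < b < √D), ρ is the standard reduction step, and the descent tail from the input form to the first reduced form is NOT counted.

D = 373, ⌊√D⌋ = 19
descent: ρ → (-9,11,7)  [lands on river]
river: ρ → (7,17,-3)
river: ρ → (-3,19,1)
river: ρ → (1,19,-3)
river: ρ → (-3,17,7)
river: ρ → (7,11,-9)
river: ρ → (-9,7,9)
river: ρ → (9,11,-7)
river: ρ → (-7,17,3)
river: ρ → (3,19,-1)
river: ρ → (-1,19,3)
river: ρ → (3,17,-7)
river: ρ → (-7,11,9)
river: ρ → (9,7,-9)
ρ-cycle length = 14 (tail of 1 descent step not counted)

14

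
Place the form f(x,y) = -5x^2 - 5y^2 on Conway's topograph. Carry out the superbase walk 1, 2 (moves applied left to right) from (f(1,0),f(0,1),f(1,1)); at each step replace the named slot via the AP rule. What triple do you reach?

start (-5,-5,-10) = (f(1,0),f(0,1),f(1,1))
replace slot 1: 2·((-5)+(-10)) − (-5) = -25 → (-25,-5,-10)
replace slot 2: 2·((-25)+(-10)) − (-5) = -65 → (-25,-65,-10)

-25,-65,-10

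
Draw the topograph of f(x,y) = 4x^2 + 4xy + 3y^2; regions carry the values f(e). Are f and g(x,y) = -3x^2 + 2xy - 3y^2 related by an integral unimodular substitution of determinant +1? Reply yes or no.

D₁ = -32, D₂ = -32
f: flip: (4,4,3)→(3,-4,4)
f: translate: b→2 (≡-4 mod 6), so (3,-4,4)→(3,2,3)
f: reduced (well bottom): (3,2,3) with a≤c, −a<b≤a
g is negative-definite; reduce −g:
−g: flip: (3,-2,3)→(3,2,3)
−g: reduced (well bottom): (3,2,3) with a≤c, −a<b≤a
flip sign back: reduced form of g is (-3,-2,-3)
reduced forms (3, 2, 3) vs (-3, -2, -3) ⇒ inequivalent

no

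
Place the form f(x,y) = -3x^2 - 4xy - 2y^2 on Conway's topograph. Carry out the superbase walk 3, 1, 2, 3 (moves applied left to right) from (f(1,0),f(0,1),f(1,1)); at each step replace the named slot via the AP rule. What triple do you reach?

start (-3,-2,-9) = (f(1,0),f(0,1),f(1,1))
replace slot 3: 2·((-3)+(-2)) − (-9) = -1 → (-3,-2,-1)
replace slot 1: 2·((-2)+(-1)) − (-3) = -3 → (-3,-2,-1)
replace slot 2: 2·((-3)+(-1)) − (-2) = -6 → (-3,-6,-1)
replace slot 3: 2·((-3)+(-6)) − (-1) = -17 → (-3,-6,-17)

-3,-6,-17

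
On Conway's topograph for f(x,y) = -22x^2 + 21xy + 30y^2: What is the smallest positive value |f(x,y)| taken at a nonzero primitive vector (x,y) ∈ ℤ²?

river: ρ → (30,39,-13)
river: ρ → (-13,39,30)
river: ρ → (30,21,-22)
river: ρ → (-22,23,29)
river: ρ → (29,35,-16)
river: ρ → (-16,29,35)
river: ρ → (35,41,-10)
river: ρ → (-10,39,39)
river: ρ → (39,39,-10)
river: ρ → (-10,41,35)
river: ρ → (35,29,-16)
river: ρ → (-16,35,29)
river: ρ → (29,23,-22)
river: ρ → (-22,21,30)
closes: descent 0, river 14
min |a| on river = 10

10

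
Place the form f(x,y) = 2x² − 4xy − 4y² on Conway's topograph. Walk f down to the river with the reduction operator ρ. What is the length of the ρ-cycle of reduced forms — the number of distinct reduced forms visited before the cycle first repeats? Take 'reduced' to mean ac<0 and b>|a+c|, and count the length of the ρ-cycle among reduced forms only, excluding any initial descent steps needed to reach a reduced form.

D = 48, ⌊√D⌋ = 6
descent: ρ → (-4,4,2)  [lands on river]
river: ρ → (2,4,-4)
ρ-cycle length = 2 (tail of 1 descent step not counted)

2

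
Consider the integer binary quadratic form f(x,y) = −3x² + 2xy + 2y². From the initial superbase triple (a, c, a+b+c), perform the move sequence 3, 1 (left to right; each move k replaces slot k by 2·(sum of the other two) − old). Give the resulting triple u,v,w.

start (-3,2,1) = (f(1,0),f(0,1),f(1,1))
replace slot 3: 2·((-3)+2) − 1 = -3 → (-3,2,-3)
replace slot 1: 2·(2+(-3)) − (-3) = 1 → (1,2,-3)

1,2,-3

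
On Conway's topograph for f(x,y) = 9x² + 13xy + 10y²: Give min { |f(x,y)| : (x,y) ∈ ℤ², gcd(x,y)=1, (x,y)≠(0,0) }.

translate: b→-5 (≡13 mod 18), so (9,13,10)→(9,-5,6)
flip: (9,-5,6)→(6,5,9)
reduced (well bottom): (6,5,9) with a≤c, −a<b≤a
well minimum = a = 6

6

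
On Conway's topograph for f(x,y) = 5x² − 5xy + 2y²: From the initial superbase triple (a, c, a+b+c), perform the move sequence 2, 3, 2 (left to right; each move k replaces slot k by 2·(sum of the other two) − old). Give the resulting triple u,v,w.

start (5,2,2) = (f(1,0),f(0,1),f(1,1))
replace slot 2: 2·(5+2) − 2 = 12 → (5,12,2)
replace slot 3: 2·(5+12) − 2 = 32 → (5,12,32)
replace slot 2: 2·(5+32) − 12 = 62 → (5,62,32)

5,62,32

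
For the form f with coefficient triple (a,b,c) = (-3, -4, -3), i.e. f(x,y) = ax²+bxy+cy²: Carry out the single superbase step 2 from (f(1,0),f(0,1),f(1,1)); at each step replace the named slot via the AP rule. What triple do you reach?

start (-3,-3,-10) = (f(1,0),f(0,1),f(1,1))
replace slot 2: 2·((-3)+(-10)) − (-3) = -23 → (-3,-23,-10)

-3,-23,-10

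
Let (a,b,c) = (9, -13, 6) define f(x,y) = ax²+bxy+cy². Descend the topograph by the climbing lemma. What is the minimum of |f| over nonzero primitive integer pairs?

translate: b→5 (≡-13 mod 18), so (9,-13,6)→(9,5,2)
flip: (9,5,2)→(2,-5,9)
translate: b→-1 (≡-5 mod 4), so (2,-5,9)→(2,-1,6)
reduced (well bottom): (2,-1,6) with a≤c, −a<b≤a
well minimum = a = 2

2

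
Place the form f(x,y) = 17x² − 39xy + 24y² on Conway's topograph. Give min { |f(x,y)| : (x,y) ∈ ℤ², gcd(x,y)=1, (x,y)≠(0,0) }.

translate: b→-5 (≡-39 mod 34), so (17,-39,24)→(17,-5,2)
flip: (17,-5,2)→(2,5,17)
translate: b→1 (≡5 mod 4), so (2,5,17)→(2,1,14)
reduced (well bottom): (2,1,14) with a≤c, −a<b≤a
well minimum = a = 2

2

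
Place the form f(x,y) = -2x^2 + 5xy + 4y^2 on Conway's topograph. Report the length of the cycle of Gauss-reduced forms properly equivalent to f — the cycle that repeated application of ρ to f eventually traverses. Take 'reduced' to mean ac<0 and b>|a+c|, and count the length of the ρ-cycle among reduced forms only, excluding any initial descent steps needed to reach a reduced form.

D = 57, ⌊√D⌋ = 7
river: ρ → (4,3,-3)
river: ρ → (-3,3,4)
river: ρ → (4,5,-2)
river: ρ → (-2,7,1)
river: ρ → (1,7,-2)
river: ρ → (-2,5,4)
ρ-cycle length = 6 (tail of 0 descent steps not counted)

6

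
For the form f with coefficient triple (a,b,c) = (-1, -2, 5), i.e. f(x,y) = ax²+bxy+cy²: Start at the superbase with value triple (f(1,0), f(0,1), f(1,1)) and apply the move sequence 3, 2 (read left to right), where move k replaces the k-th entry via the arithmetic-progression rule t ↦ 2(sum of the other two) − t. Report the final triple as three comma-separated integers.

start (-1,5,2) = (f(1,0),f(0,1),f(1,1))
replace slot 3: 2·((-1)+5) − 2 = 6 → (-1,5,6)
replace slot 2: 2·((-1)+6) − 5 = 5 → (-1,5,6)

-1,5,6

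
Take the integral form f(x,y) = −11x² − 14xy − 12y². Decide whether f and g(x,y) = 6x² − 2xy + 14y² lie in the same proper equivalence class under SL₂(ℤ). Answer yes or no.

D₁ = -332, D₂ = -332
f is negative-definite; reduce −f:
−f: translate: b→-8 (≡14 mod 22), so (11,14,12)→(11,-8,9)
−f: flip: (11,-8,9)→(9,8,11)
−f: reduced (well bottom): (9,8,11) with a≤c, −a<b≤a
flip sign back: reduced form of f is (-9,-8,-11)
g: reduced (well bottom): (6,-2,14) with a≤c, −a<b≤a
reduced forms (-9, -8, -11) vs (6, -2, 14) ⇒ inequivalent

no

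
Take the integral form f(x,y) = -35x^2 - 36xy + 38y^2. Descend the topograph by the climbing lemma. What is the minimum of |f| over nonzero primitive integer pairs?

descent: ρ → (38,36,-35)  [lands on river]
river: ρ → (-35,34,39)
river: ρ → (39,44,-30)
river: ρ → (-30,76,7)
river: ρ → (7,78,-19)
river: ρ → (-19,74,15)
river: ρ → (15,76,-14)
river: ρ → (-14,64,45)
river: ρ → (45,26,-33)
river: ρ → (-33,40,38)
closes: descent 1, river 10
min |a| on river = 7

7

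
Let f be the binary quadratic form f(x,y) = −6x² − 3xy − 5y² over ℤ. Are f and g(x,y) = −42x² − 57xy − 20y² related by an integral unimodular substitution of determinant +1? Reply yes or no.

D₁ = -111, D₂ = -111
f is negative-definite; reduce −f:
−f: flip: (6,3,5)→(5,-3,6)
−f: reduced (well bottom): (5,-3,6) with a≤c, −a<b≤a
flip sign back: reduced form of f is (-5,3,-6)
g is negative-definite; reduce −g:
−g: translate: b→-27 (≡57 mod 84), so (42,57,20)→(42,-27,5)
−g: flip: (42,-27,5)→(5,27,42)
−g: translate: b→-3 (≡27 mod 10), so (5,27,42)→(5,-3,6)
−g: reduced (well bottom): (5,-3,6) with a≤c, −a<b≤a
flip sign back: reduced form of g is (-5,3,-6)
reduced forms (-5, 3, -6) vs (-5, 3, -6) ⇒ equivalent

yes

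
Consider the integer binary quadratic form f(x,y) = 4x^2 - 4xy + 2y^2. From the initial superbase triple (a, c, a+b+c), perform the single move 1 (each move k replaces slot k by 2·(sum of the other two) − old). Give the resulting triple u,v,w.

start (4,2,2) = (f(1,0),f(0,1),f(1,1))
replace slot 1: 2·(2+2) − 4 = 4 → (4,2,2)

4,2,2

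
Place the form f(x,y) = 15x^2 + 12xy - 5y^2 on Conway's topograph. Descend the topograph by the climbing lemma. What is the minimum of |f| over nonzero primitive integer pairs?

river: ρ → (-5,18,6)
river: ρ → (6,18,-5)
river: ρ → (-5,12,15)
river: ρ → (15,18,-2)
river: ρ → (-2,18,15)
river: ρ → (15,12,-5)
closes: descent 0, river 6
min |a| on river = 2

2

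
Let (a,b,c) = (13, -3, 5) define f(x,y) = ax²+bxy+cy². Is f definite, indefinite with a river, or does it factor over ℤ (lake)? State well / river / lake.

D = b²−4ac = (-3)² − 4·13·5 = -251
D < 0 ⇒ definite ⇒ every region one sign ⇒ single well

well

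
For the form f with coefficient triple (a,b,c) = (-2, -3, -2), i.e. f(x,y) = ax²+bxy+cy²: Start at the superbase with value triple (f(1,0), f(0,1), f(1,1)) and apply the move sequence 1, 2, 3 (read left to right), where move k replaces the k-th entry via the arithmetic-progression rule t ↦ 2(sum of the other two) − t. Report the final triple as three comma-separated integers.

start (-2,-2,-7) = (f(1,0),f(0,1),f(1,1))
replace slot 1: 2·((-2)+(-7)) − (-2) = -16 → (-16,-2,-7)
replace slot 2: 2·((-16)+(-7)) − (-2) = -44 → (-16,-44,-7)
replace slot 3: 2·((-16)+(-44)) − (-7) = -113 → (-16,-44,-113)

-16,-44,-113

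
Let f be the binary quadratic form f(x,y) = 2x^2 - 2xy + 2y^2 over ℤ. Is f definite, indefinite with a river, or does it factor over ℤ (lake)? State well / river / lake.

D = b²−4ac = (-2)² − 4·2·2 = -12
D < 0 ⇒ definite ⇒ every region one sign ⇒ single well

well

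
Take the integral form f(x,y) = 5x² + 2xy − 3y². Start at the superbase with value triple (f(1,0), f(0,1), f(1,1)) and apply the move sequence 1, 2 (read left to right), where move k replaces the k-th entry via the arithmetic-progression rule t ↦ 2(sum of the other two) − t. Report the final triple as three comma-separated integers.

start (5,-3,4) = (f(1,0),f(0,1),f(1,1))
replace slot 1: 2·((-3)+4) − 5 = -3 → (-3,-3,4)
replace slot 2: 2·((-3)+4) − (-3) = 5 → (-3,5,4)

-3,5,4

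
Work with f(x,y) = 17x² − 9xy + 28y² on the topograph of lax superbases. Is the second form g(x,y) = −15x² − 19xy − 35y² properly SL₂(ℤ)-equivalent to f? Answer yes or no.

D₁ = -1823, D₂ = -1739
discriminants differ ⇒ not SL₂(ℤ)-equivalent

no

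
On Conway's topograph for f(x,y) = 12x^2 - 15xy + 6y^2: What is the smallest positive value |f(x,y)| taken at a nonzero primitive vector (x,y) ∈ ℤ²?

translate: b→9 (≡-15 mod 24), so (12,-15,6)→(12,9,3)
flip: (12,9,3)→(3,-9,12)
translate: b→3 (≡-9 mod 6), so (3,-9,12)→(3,3,6)
reduced (well bottom): (3,3,6) with a≤c, −a<b≤a
well minimum = a = 3

3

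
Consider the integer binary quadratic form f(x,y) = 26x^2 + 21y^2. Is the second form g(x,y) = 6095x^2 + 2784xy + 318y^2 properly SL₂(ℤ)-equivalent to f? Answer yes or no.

D₁ = -2184, D₂ = -2184
f: flip: (26,0,21)→(21,0,26)
f: reduced (well bottom): (21,0,26) with a≤c, −a<b≤a
g: flip: (6095,2784,318)→(318,-2784,6095)
g: translate: b→-240 (≡-2784 mod 636), so (318,-2784,6095)→(318,-240,47)
g: flip: (318,-240,47)→(47,240,318)
g: translate: b→-42 (≡240 mod 94), so (47,240,318)→(47,-42,21)
g: flip: (47,-42,21)→(21,42,47)
g: translate: b→0 (≡42 mod 42), so (21,42,47)→(21,0,26)
g: reduced (well bottom): (21,0,26) with a≤c, −a<b≤a
reduced forms (21, 0, 26) vs (21, 0, 26) ⇒ equivalent

yes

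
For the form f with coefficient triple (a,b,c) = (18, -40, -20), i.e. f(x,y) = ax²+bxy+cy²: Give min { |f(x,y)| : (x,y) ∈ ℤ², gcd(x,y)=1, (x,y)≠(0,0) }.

descent: ρ → (-20,40,18)  [lands on river]
river: ρ → (18,32,-28)
river: ρ → (-28,24,22)
river: ρ → (22,20,-30)
river: ρ → (-30,40,12)
river: ρ → (12,32,-42)
river: ρ → (-42,52,2)
river: ρ → (2,52,-42)
river: ρ → (-42,32,12)
river: ρ → (12,40,-30)
river: ρ → (-30,20,22)
river: ρ → (22,24,-28)
river: ρ → (-28,32,18)
river: ρ → (18,40,-20)
closes: descent 1, river 14
min |a| on river = 2

2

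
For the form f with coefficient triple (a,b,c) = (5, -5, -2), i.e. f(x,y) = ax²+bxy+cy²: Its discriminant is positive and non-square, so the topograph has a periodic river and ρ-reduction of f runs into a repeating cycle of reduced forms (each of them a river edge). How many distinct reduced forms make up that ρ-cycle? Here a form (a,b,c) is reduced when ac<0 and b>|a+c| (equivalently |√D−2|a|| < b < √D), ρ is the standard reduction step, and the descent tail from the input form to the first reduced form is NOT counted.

D = 65, ⌊√D⌋ = 8
descent: ρ → (-2,5,5)  [lands on river]
river: ρ → (5,5,-2)
river: ρ → (-2,7,2)
river: ρ → (2,5,-5)
river: ρ → (-5,5,2)
river: ρ → (2,7,-2)
ρ-cycle length = 6 (tail of 1 descent step not counted)

6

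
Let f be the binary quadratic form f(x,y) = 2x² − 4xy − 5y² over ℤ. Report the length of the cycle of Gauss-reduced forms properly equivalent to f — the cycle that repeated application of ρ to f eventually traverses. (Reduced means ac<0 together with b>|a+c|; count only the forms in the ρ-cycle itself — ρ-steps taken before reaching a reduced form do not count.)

D = 56, ⌊√D⌋ = 7
descent: ρ → (-5,4,2)  [lands on river]
river: ρ → (2,4,-5)
river: ρ → (-5,6,1)
river: ρ → (1,6,-5)
ρ-cycle length = 4 (tail of 1 descent step not counted)

4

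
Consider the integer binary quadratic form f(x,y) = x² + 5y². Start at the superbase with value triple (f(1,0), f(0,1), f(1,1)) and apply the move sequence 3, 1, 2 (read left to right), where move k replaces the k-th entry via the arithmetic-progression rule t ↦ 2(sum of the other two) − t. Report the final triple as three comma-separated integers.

start (1,5,6) = (f(1,0),f(0,1),f(1,1))
replace slot 3: 2·(1+5) − 6 = 6 → (1,5,6)
replace slot 1: 2·(5+6) − 1 = 21 → (21,5,6)
replace slot 2: 2·(21+6) − 5 = 49 → (21,49,6)

21,49,6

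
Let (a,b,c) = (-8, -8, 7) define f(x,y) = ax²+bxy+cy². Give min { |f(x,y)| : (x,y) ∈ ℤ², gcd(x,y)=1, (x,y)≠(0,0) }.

descent: ρ → (7,8,-8)  [lands on river]
river: ρ → (-8,8,7)
river: ρ → (7,6,-9)
river: ρ → (-9,12,4)
river: ρ → (4,12,-9)
river: ρ → (-9,6,7)
closes: descent 1, river 6
min |a| on river = 4

4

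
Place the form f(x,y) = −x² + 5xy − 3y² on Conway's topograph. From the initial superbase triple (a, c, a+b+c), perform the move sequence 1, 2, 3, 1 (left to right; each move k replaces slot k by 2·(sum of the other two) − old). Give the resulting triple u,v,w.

start (-1,-3,1) = (f(1,0),f(0,1),f(1,1))
replace slot 1: 2·((-3)+1) − (-1) = -3 → (-3,-3,1)
replace slot 2: 2·((-3)+1) − (-3) = -1 → (-3,-1,1)
replace slot 3: 2·((-3)+(-1)) − 1 = -9 → (-3,-1,-9)
replace slot 1: 2·((-1)+(-9)) − (-3) = -17 → (-17,-1,-9)

-17,-1,-9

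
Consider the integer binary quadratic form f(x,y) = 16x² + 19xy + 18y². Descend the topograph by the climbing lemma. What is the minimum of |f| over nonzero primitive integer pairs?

translate: b→-13 (≡19 mod 32), so (16,19,18)→(16,-13,15)
flip: (16,-13,15)→(15,13,16)
reduced (well bottom): (15,13,16) with a≤c, −a<b≤a
well minimum = a = 15

15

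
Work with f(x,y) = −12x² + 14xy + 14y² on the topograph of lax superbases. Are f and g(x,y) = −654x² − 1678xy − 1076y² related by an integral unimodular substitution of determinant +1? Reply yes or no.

D₁ = 868, D₂ = 868
river cycle of f (length 16): (14, 14, -12), (-12, 10, 16), (16, 22, -6), (-6, 26, 8), (8, 22, -12), (-12, 26, 4), (4, 22, -24), (-24, 26, 2), (2, 26, -24), (-24, 22, 4), … (6 more)
river cycle of g (length 16): (-6, 22, 16), (16, 10, -12), (-12, 14, 14), (14, 14, -12), (-12, 10, 16), (16, 22, -6), (-6, 26, 8), (8, 22, -12), (-12, 26, 4), (4, 22, -24), … (6 more)
cycles coincide ⇒ equivalent

yes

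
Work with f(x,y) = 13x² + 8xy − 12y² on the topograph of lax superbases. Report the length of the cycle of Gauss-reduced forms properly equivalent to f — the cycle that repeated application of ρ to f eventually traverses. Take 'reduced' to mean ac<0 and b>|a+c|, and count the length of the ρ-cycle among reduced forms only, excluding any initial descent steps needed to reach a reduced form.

D = 688, ⌊√D⌋ = 26
river: ρ → (-12,16,9)
river: ρ → (9,20,-8)
river: ρ → (-8,12,17)
river: ρ → (17,22,-3)
river: ρ → (-3,26,1)
river: ρ → (1,26,-3)
river: ρ → (-3,22,17)
river: ρ → (17,12,-8)
river: ρ → (-8,20,9)
river: ρ → (9,16,-12)
river: ρ → (-12,8,13)
river: ρ → (13,18,-7)
river: ρ → (-7,24,4)
river: ρ → (4,24,-7)
river: ρ → (-7,18,13)
river: ρ → (13,8,-12)
ρ-cycle length = 16 (tail of 0 descent steps not counted)

16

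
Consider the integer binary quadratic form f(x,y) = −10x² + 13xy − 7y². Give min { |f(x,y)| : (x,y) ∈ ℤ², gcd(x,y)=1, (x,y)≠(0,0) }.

translate: b→7 (≡-13 mod 20), so (10,-13,7)→(10,7,4)
flip: (10,7,4)→(4,-7,10)
translate: b→1 (≡-7 mod 8), so (4,-7,10)→(4,1,7)
reduced (well bottom): (4,1,7) with a≤c, −a<b≤a
well minimum |f| = |-4| = 4 (negative-definite)

4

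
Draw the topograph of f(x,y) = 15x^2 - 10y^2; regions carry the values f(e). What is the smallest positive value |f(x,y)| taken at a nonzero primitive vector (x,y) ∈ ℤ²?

descent: ρ → (-10,20,5)  [lands on river]
river: ρ → (5,20,-10)
closes: descent 1, river 2
min |a| on river = 5

5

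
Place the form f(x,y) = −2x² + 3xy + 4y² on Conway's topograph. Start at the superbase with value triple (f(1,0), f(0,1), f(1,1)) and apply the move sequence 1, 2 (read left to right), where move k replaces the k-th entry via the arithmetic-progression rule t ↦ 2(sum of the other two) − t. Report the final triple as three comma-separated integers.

start (-2,4,5) = (f(1,0),f(0,1),f(1,1))
replace slot 1: 2·(4+5) − (-2) = 20 → (20,4,5)
replace slot 2: 2·(20+5) − 4 = 46 → (20,46,5)

20,46,5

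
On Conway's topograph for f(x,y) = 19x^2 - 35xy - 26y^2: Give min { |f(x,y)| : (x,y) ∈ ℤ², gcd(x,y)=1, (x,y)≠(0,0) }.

descent: ρ → (-26,35,19)  [lands on river]
river: ρ → (19,41,-20)
river: ρ → (-20,39,21)
river: ρ → (21,45,-14)
river: ρ → (-14,39,30)
river: ρ → (30,21,-23)
river: ρ → (-23,25,28)
river: ρ → (28,31,-20)
river: ρ → (-20,49,10)
river: ρ → (10,51,-15)
river: ρ → (-15,39,28)
river: ρ → (28,17,-26)
closes: descent 1, river 12
min |a| on river = 10

10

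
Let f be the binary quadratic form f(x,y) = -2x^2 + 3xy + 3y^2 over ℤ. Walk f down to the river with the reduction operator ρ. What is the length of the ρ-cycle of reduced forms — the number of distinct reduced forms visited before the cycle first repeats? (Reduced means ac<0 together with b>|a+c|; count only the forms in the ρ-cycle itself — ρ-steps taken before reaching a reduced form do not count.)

D = 33, ⌊√D⌋ = 5
river: ρ → (3,3,-2)
river: ρ → (-2,5,1)
river: ρ → (1,5,-2)
river: ρ → (-2,3,3)
ρ-cycle length = 4 (tail of 0 descent steps not counted)

4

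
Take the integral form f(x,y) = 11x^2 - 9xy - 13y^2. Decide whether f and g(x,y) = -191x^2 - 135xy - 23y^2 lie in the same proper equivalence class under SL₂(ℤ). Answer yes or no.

D₁ = 653, D₂ = 653
river cycle of f (length 14): (-13, 9, 11), (11, 13, -11), (-11, 9, 13), (13, 17, -7), (-7, 25, 1), (1, 25, -7), (-7, 17, 13), (13, 9, -11), (-11, 13, 11), (11, 9, -13), … (4 more)
river cycle of g (length 14): (7, 17, -13), (-13, 9, 11), (11, 13, -11), (-11, 9, 13), (13, 17, -7), (-7, 25, 1), (1, 25, -7), (-7, 17, 13), (13, 9, -11), (-11, 13, 11), … (4 more)
cycles coincide ⇒ equivalent

yes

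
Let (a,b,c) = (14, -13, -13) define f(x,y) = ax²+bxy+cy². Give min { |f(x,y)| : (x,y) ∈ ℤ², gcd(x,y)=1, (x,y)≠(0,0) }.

descent: ρ → (-13,13,14)  [lands on river]
river: ρ → (14,15,-12)
river: ρ → (-12,9,17)
river: ρ → (17,25,-4)
river: ρ → (-4,23,23)
river: ρ → (23,23,-4)
river: ρ → (-4,25,17)
river: ρ → (17,9,-12)
river: ρ → (-12,15,14)
river: ρ → (14,13,-13)
closes: descent 1, river 10
min |a| on river = 4

4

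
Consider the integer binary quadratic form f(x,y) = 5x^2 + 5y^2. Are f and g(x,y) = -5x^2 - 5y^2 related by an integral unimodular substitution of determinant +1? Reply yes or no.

D₁ = -100, D₂ = -100
f: reduced (well bottom): (5,0,5) with a≤c, −a<b≤a
g is negative-definite; reduce −g:
−g: reduced (well bottom): (5,0,5) with a≤c, −a<b≤a
flip sign back: reduced form of g is (-5,0,-5)
reduced forms (5, 0, 5) vs (-5, 0, -5) ⇒ inequivalent

no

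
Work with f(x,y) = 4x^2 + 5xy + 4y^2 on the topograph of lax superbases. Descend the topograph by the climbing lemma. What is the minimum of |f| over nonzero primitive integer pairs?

translate: b→-3 (≡5 mod 8), so (4,5,4)→(4,-3,3)
flip: (4,-3,3)→(3,3,4)
reduced (well bottom): (3,3,4) with a≤c, −a<b≤a
well minimum = a = 3

3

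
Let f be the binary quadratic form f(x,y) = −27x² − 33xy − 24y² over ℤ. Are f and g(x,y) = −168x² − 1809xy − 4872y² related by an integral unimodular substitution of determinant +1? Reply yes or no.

D₁ = -1503, D₂ = -1503
f is negative-definite; reduce −f:
−f: translate: b→-21 (≡33 mod 54), so (27,33,24)→(27,-21,18)
−f: flip: (27,-21,18)→(18,21,27)
−f: translate: b→-15 (≡21 mod 36), so (18,21,27)→(18,-15,24)
−f: reduced (well bottom): (18,-15,24) with a≤c, −a<b≤a
flip sign back: reduced form of f is (-18,15,-24)
g is negative-definite; reduce −g:
−g: translate: b→129 (≡1809 mod 336), so (168,1809,4872)→(168,129,27)
−g: flip: (168,129,27)→(27,-129,168)
−g: translate: b→-21 (≡-129 mod 54), so (27,-129,168)→(27,-21,18)
−g: flip: (27,-21,18)→(18,21,27)
−g: translate: b→-15 (≡21 mod 36), so (18,21,27)→(18,-15,24)
−g: reduced (well bottom): (18,-15,24) with a≤c, −a<b≤a
flip sign back: reduced form of g is (-18,15,-24)
reduced forms (-18, 15, -24) vs (-18, 15, -24) ⇒ equivalent

yes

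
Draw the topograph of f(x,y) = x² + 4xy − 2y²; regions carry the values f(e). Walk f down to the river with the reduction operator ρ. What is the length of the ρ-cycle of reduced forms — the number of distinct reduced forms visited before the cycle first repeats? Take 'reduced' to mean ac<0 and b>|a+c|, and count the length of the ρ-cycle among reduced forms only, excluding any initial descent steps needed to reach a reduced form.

D = 24, ⌊√D⌋ = 4
river: ρ → (-2,4,1)
river: ρ → (1,4,-2)
ρ-cycle length = 2 (tail of 0 descent steps not counted)

2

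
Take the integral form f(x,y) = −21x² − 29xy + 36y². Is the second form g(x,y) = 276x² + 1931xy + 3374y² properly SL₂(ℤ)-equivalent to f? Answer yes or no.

D₁ = 3865, D₂ = 3865
river cycle of f (length 90): (36, 29, -21), (-21, 55, 10), (10, 45, -46), (-46, 47, 9), (9, 61, -4), (-4, 59, 24), (24, 37, -26), (-26, 15, 35), (35, 55, -6), (-6, 53, 44), … (80 more)
river cycle of g (length 90): (-14, 43, 36), (36, 29, -21), (-21, 55, 10), (10, 45, -46), (-46, 47, 9), (9, 61, -4), (-4, 59, 24), (24, 37, -26), (-26, 15, 35), (35, 55, -6), … (80 more)
cycles coincide ⇒ equivalent

yes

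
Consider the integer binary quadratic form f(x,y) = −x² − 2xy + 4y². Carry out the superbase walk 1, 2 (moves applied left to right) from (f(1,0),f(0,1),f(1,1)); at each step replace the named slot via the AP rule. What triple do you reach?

start (-1,4,1) = (f(1,0),f(0,1),f(1,1))
replace slot 1: 2·(4+1) − (-1) = 11 → (11,4,1)
replace slot 2: 2·(11+1) − 4 = 20 → (11,20,1)

11,20,1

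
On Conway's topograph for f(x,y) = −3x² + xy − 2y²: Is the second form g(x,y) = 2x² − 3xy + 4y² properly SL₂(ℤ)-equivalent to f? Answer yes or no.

D₁ = -23, D₂ = -23
f is negative-definite; reduce −f:
−f: flip: (3,-1,2)→(2,1,3)
−f: reduced (well bottom): (2,1,3) with a≤c, −a<b≤a
flip sign back: reduced form of f is (-2,-1,-3)
g: translate: b→1 (≡-3 mod 4), so (2,-3,4)→(2,1,3)
g: reduced (well bottom): (2,1,3) with a≤c, −a<b≤a
reduced forms (-2, -1, -3) vs (2, 1, 3) ⇒ inequivalent

no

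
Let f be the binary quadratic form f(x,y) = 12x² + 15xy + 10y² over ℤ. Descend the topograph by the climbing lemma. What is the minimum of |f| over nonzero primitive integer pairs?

translate: b→-9 (≡15 mod 24), so (12,15,10)→(12,-9,7)
flip: (12,-9,7)→(7,9,12)
translate: b→-5 (≡9 mod 14), so (7,9,12)→(7,-5,10)
reduced (well bottom): (7,-5,10) with a≤c, −a<b≤a
well minimum = a = 7

7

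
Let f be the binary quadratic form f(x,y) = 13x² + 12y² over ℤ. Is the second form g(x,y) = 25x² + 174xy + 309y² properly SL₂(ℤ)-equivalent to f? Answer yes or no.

D₁ = -624, D₂ = -624
f: flip: (13,0,12)→(12,0,13)
f: reduced (well bottom): (12,0,13) with a≤c, −a<b≤a
g: translate: b→24 (≡174 mod 50), so (25,174,309)→(25,24,12)
g: flip: (25,24,12)→(12,-24,25)
g: translate: b→0 (≡-24 mod 24), so (12,-24,25)→(12,0,13)
g: reduced (well bottom): (12,0,13) with a≤c, −a<b≤a
reduced forms (12, 0, 13) vs (12, 0, 13) ⇒ equivalent

yes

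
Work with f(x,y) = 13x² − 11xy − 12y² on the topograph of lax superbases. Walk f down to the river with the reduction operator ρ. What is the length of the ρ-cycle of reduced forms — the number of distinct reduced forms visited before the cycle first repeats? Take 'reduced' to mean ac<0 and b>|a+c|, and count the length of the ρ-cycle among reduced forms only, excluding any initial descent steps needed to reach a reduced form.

D = 745, ⌊√D⌋ = 27
descent: ρ → (-12,11,13)  [lands on river]
river: ρ → (13,15,-10)
river: ρ → (-10,25,3)
river: ρ → (3,23,-18)
river: ρ → (-18,13,8)
river: ρ → (8,19,-12)
river: ρ → (-12,5,15)
river: ρ → (15,25,-2)
river: ρ → (-2,27,2)
river: ρ → (2,25,-15)
river: ρ → (-15,5,12)
river: ρ → (12,19,-8)
river: ρ → (-8,13,18)
river: ρ → (18,23,-3)
river: ρ → (-3,25,10)
river: ρ → (10,15,-13)
river: ρ → (-13,11,12)
river: ρ → (12,13,-12)
ρ-cycle length = 18 (tail of 1 descent step not counted)

18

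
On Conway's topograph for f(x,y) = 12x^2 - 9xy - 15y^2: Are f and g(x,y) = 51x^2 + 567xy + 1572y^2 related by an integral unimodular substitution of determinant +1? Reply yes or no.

D₁ = 801, D₂ = 801
river cycle of f (length 14): (-15, 9, 12), (12, 15, -12), (-12, 9, 15), (15, 21, -6), (-6, 27, 3), (3, 27, -6), (-6, 21, 15), (15, 9, -12), (-12, 15, 12), (12, 9, -15), … (4 more)
river cycle of g (length 14): (6, 21, -15), (-15, 9, 12), (12, 15, -12), (-12, 9, 15), (15, 21, -6), (-6, 27, 3), (3, 27, -6), (-6, 21, 15), (15, 9, -12), (-12, 15, 12), … (4 more)
cycles coincide ⇒ equivalent

yes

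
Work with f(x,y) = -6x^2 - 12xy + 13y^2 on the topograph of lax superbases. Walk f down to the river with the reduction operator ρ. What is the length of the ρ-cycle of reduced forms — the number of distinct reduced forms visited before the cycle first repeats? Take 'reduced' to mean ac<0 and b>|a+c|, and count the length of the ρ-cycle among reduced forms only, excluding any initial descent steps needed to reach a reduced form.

D = 456, ⌊√D⌋ = 21
descent: ρ → (13,12,-6)  [lands on river]
river: ρ → (-6,12,13)
river: ρ → (13,14,-5)
river: ρ → (-5,16,10)
river: ρ → (10,4,-11)
river: ρ → (-11,18,3)
river: ρ → (3,18,-11)
river: ρ → (-11,4,10)
river: ρ → (10,16,-5)
river: ρ → (-5,14,13)
ρ-cycle length = 10 (tail of 1 descent step not counted)

10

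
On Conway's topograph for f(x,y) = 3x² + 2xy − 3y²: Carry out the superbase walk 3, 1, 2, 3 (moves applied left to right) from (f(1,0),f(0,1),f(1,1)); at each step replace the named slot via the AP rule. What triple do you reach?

start (3,-3,2) = (f(1,0),f(0,1),f(1,1))
replace slot 3: 2·(3+(-3)) − 2 = -2 → (3,-3,-2)
replace slot 1: 2·((-3)+(-2)) − 3 = -13 → (-13,-3,-2)
replace slot 2: 2·((-13)+(-2)) − (-3) = -27 → (-13,-27,-2)
replace slot 3: 2·((-13)+(-27)) − (-2) = -78 → (-13,-27,-78)

-13,-27,-78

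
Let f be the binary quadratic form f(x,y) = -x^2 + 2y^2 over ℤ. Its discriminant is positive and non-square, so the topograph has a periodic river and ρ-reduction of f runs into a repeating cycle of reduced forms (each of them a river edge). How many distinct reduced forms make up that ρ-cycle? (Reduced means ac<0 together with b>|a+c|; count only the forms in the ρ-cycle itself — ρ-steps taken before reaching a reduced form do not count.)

D = 8, ⌊√D⌋ = 2
descent: ρ → (2,0,-1)
descent: ρ → (-1,2,1)  [lands on river]
river: ρ → (1,2,-1)
ρ-cycle length = 2 (tail of 2 descent steps not counted)

2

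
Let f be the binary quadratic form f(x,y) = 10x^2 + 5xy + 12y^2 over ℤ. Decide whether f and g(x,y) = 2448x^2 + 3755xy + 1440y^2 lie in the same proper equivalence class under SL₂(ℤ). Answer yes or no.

D₁ = -455, D₂ = -455
f: reduced (well bottom): (10,5,12) with a≤c, −a<b≤a
g: translate: b→-1141 (≡3755 mod 4896), so (2448,3755,1440)→(2448,-1141,133)
g: flip: (2448,-1141,133)→(133,1141,2448)
g: translate: b→77 (≡1141 mod 266), so (133,1141,2448)→(133,77,12)
g: flip: (133,77,12)→(12,-77,133)
g: translate: b→-5 (≡-77 mod 24), so (12,-77,133)→(12,-5,10)
g: flip: (12,-5,10)→(10,5,12)
g: reduced (well bottom): (10,5,12) with a≤c, −a<b≤a
reduced forms (10, 5, 12) vs (10, 5, 12) ⇒ equivalent

yes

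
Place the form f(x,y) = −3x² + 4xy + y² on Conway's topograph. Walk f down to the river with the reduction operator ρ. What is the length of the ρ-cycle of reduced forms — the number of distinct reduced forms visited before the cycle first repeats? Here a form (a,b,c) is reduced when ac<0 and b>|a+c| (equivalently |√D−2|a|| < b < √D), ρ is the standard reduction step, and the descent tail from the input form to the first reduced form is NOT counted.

D = 28, ⌊√D⌋ = 5
river: ρ → (1,4,-3)
river: ρ → (-3,2,2)
river: ρ → (2,2,-3)
river: ρ → (-3,4,1)
ρ-cycle length = 4 (tail of 0 descent steps not counted)

4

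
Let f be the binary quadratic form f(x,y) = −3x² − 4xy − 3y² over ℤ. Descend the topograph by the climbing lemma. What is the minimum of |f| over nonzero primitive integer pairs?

translate: b→-2 (≡4 mod 6), so (3,4,3)→(3,-2,2)
flip: (3,-2,2)→(2,2,3)
reduced (well bottom): (2,2,3) with a≤c, −a<b≤a
well minimum |f| = |-2| = 2 (negative-definite)

2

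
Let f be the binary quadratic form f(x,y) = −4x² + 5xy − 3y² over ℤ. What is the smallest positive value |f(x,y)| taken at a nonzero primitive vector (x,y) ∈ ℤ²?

translate: b→3 (≡-5 mod 8), so (4,-5,3)→(4,3,2)
flip: (4,3,2)→(2,-3,4)
translate: b→1 (≡-3 mod 4), so (2,-3,4)→(2,1,3)
reduced (well bottom): (2,1,3) with a≤c, −a<b≤a
well minimum |f| = |-2| = 2 (negative-definite)

2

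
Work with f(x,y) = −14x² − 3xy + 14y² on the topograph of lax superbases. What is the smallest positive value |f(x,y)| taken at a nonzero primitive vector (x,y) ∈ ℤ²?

descent: ρ → (14,3,-14)  [lands on river]
river: ρ → (-14,25,3)
river: ρ → (3,23,-22)
river: ρ → (-22,21,4)
river: ρ → (4,27,-4)
river: ρ → (-4,21,22)
river: ρ → (22,23,-3)
river: ρ → (-3,25,14)
closes: descent 1, river 8
min |a| on river = 3

3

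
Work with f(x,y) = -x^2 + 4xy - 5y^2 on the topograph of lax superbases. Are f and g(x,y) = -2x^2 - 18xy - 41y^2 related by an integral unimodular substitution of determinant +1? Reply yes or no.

D₁ = -4, D₂ = -4
f is negative-definite; reduce −f:
−f: translate: b→0 (≡-4 mod 2), so (1,-4,5)→(1,0,1)
−f: reduced (well bottom): (1,0,1) with a≤c, −a<b≤a
flip sign back: reduced form of f is (-1,0,-1)
g is negative-definite; reduce −g:
−g: translate: b→2 (≡18 mod 4), so (2,18,41)→(2,2,1)
−g: flip: (2,2,1)→(1,-2,2)
−g: translate: b→0 (≡-2 mod 2), so (1,-2,2)→(1,0,1)
−g: reduced (well bottom): (1,0,1) with a≤c, −a<b≤a
flip sign back: reduced form of g is (-1,0,-1)
reduced forms (-1, 0, -1) vs (-1, 0, -1) ⇒ equivalent

yes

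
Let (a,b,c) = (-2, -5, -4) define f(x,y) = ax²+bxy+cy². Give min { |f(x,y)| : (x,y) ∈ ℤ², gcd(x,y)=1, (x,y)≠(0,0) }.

translate: b→1 (≡5 mod 4), so (2,5,4)→(2,1,1)
flip: (2,1,1)→(1,-1,2)
translate: b→1 (≡-1 mod 2), so (1,-1,2)→(1,1,2)
reduced (well bottom): (1,1,2) with a≤c, −a<b≤a
well minimum |f| = |-1| = 1 (negative-definite)

1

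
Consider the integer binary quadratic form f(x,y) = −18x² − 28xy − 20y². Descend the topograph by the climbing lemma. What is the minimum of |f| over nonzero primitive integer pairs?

translate: b→-8 (≡28 mod 36), so (18,28,20)→(18,-8,10)
flip: (18,-8,10)→(10,8,18)
reduced (well bottom): (10,8,18) with a≤c, −a<b≤a
well minimum |f| = |-10| = 10 (negative-definite)

10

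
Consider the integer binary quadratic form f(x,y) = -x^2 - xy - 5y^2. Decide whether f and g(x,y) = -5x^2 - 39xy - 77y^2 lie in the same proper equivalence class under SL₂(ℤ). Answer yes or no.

D₁ = -19, D₂ = -19
f is negative-definite; reduce −f:
−f: reduced (well bottom): (1,1,5) with a≤c, −a<b≤a
flip sign back: reduced form of f is (-1,-1,-5)
g is negative-definite; reduce −g:
−g: translate: b→-1 (≡39 mod 10), so (5,39,77)→(5,-1,1)
−g: flip: (5,-1,1)→(1,1,5)
−g: reduced (well bottom): (1,1,5) with a≤c, −a<b≤a
flip sign back: reduced form of g is (-1,-1,-5)
reduced forms (-1, -1, -5) vs (-1, -1, -5) ⇒ equivalent

yes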